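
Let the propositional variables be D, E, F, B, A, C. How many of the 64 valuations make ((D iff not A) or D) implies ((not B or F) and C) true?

Initial set: {(((D iff not A) or D) implies ((not B or F) and C))}.
(((D iff not A) or D) implies ((not B or F) and C)): β-rule — branch into not ((D iff not A) or D)  //  ((not B or F) and C).
  branch 1 (add not ((D iff not A) or D)):
    not ((D iff not A) or D): α-rule — add not (D iff not A), not D.
    not (D iff not A): β-rule — branch into D, not not A  //  not D, not A.
      branch 1.1 (add D, not not A):
        × closes — contains both D and not D.
      branch 1.2 (add not D, not A):
        ○ open, literals {A=0, D=0}.
  branch 2 (add ((not B or F) and C)):
    ((not B or F) and C): α-rule — add (not B or F), C.
    (not B or F): β-rule — branch into not B  //  F.
      branch 2.1 (add not B):
        ○ open, literals {B=0, C=1}.
      branch 2.2 (add F):
        ○ open, literals {C=1, F=1}.
1 branch closed, 3 open.
Each open branch fixes some atoms; the unmentioned ones are free. Counting distinct full assignments: branch {A=0, D=0} (E, F, B, C) contributes 16 new; branch {B=0, C=1} (D, E, F, A) contributes 12 new; branch {C=1, F=1} (D, E, B, A) contributes 6 new. Total: 34.

34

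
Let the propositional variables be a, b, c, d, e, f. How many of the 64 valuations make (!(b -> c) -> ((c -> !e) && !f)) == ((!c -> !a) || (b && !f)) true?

52

Initial set: {((!(b -> c) -> ((c -> !e) && !f)) == ((!c -> !a) || (b && !f)))}.
((!(b -> c) -> ((c -> !e) && !f)) == ((!c -> !a) || (b && !f))): β-rule — branch into (!(b -> c) -> ((c -> !e) && !f)), ((!c -> !a) || (b && !f))  //  !(!(b -> c) -> ((c -> !e) && !f)), !((!c -> !a) || (b && !f)).
  branch 1 (add (!(b -> c) -> ((c -> !e) && !f)), ((!c -> !a) || (b && !f))):
    (!(b -> c) -> ((c -> !e) && !f)): β-rule — branch into !!(b -> c)  //  ((c -> !e) && !f).
      branch 1.1 (add !!(b -> c)):
        ((!c -> !a) || (b && !f)): β-rule — branch into (!c -> !a)  //  (b && !f).
          branch 1.1.1 (add (!c -> !a)):
            !!(b -> c): β-rule — branch into !b  //  c.
              branch 1.1.1.1 (add !b):
                (!c -> !a): β-rule — branch into !!c  //  !a.
                  branch 1.1.1.1.1 (add !!c):
                    ○ open, literals {b=F, c=T}.
                  branch 1.1.1.1.2 (add !a):
                    ○ open, literals {a=F, b=F}.
              branch 1.1.1.2 (add c):
                (!c -> !a): β-rule — branch into !!c  //  !a.
                  branch 1.1.1.2.1 (add !!c):
                    ○ open, literals {c=T}.
                  branch 1.1.1.2.2 (add !a):
                    ○ open, literals {a=F, c=T}.
          branch 1.1.2 (add (b && !f)):
            (b && !f): α-rule — add b, !f.
            !!(b -> c): β-rule — branch into !b  //  c.
              branch 1.1.2.1 (add !b):
                × closes — contains both b and !b.
              branch 1.1.2.2 (add c):
                ○ open, literals {b=T, c=T, f=F}.
      branch 1.2 (add ((c -> !e) && !f)):
        ((c -> !e) && !f): α-rule — add (c -> !e), !f.
        ((!c -> !a) || (b && !f)): β-rule — branch into (!c -> !a)  //  (b && !f).
          branch 1.2.1 (add (!c -> !a)):
            (c -> !e): β-rule — branch into !c  //  !e.
              branch 1.2.1.1 (add !c):
                (!c -> !a): β-rule — branch into !!c  //  !a.
                  branch 1.2.1.1.1 (add !!c):
                    × closes — contains both c and !c.
                  branch 1.2.1.1.2 (add !a):
                    ○ open, literals {a=F, c=F, f=F}.
              branch 1.2.1.2 (add !e):
                (!c -> !a): β-rule — branch into !!c  //  !a.
                  branch 1.2.1.2.1 (add !!c):
                    ○ open, literals {c=T, e=F, f=F}.
                  branch 1.2.1.2.2 (add !a):
                    ○ open, literals {a=F, e=F, f=F}.
          branch 1.2.2 (add (b && !f)):
            (b && !f): α-rule — add b, !f.
            (c -> !e): β-rule — branch into !c  //  !e.
              branch 1.2.2.1 (add !c):
                ○ open, literals {b=T, c=F, f=F}.
              branch 1.2.2.2 (add !e):
                ○ open, literals {b=T, e=F, f=F}.
  branch 2 (add !(!(b -> c) -> ((c -> !e) && !f)), !((!c -> !a) || (b && !f))):
    !(!(b -> c) -> ((c -> !e) && !f)): α-rule — add !(b -> c), !((c -> !e) && !f).
    !((!c -> !a) || (b && !f)): α-rule — add !(!c -> !a), !(b && !f).
    !(b -> c): α-rule — add b, !c.
    !(!c -> !a): α-rule — add !c, !!a.
    !((c -> !e) && !f): β-rule — branch into !(c -> !e)  //  !!f.
      branch 2.1 (add !(c -> !e)):
        !(c -> !e): α-rule — add c, !!e.
        × closes — contains both c and !c.
      branch 2.2 (add !!f):
        !(b && !f): β-rule — branch into !b  //  !!f.
          branch 2.2.1 (add !b):
            × closes — contains both b and !b.
          branch 2.2.2 (add !!f):
            ○ open, literals {a=T, b=T, c=F, f=T}.
4 branches closed, 11 open.
Each open branch fixes some atoms; the unmentioned ones are free. Counting distinct full assignments: branch {b=F, c=T} (a, d, e, f) contributes 16 new; branch {a=F, b=F} (c, d, e, f) contributes 8 new; branch {c=T} (a, b, d, e, f) contributes 16 new; branch {a=F, c=T} (b, d, e, f) contributes 0 new; branch {b=T, c=T, f=F} (a, d, e) contributes 0 new; branch {a=F, c=F, f=F} (b, d, e) contributes 4 new; branch {c=T, e=F, f=F} (a, b, d) contributes 0 new; branch {a=F, e=F, f=F} (b, c, d) contributes 0 new; branch {b=T, c=F, f=F} (a, d, e) contributes 4 new; branch {b=T, e=F, f=F} (a, c, d) contributes 0 new; branch {a=T, b=T, c=F, f=T} (d, e) contributes 4 new. Total: 52.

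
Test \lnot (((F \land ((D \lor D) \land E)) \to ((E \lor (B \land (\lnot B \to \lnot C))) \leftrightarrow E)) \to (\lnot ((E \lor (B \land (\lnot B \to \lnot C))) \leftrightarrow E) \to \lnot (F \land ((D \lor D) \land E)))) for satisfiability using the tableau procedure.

Unsatisfiable

Initial set: {\lnot (((F \land ((D \lor D) \land E)) \to ((E \lor (B \land (\lnot B \to \lnot C))) \leftrightarrow E)) \to (\lnot ((E \lor (B \land (\lnot B \to \lnot C))) \leftrightarrow E) \to \lnot (F \land ((D \lor D) \land E))))}.
\lnot (((F \land ((D \lor D) \land E)) \to ((E \lor (B \land (\lnot B \to \lnot C))) \leftrightarrow E)) \to (\lnot ((E \lor (B \land (\lnot B \to \lnot C))) \leftrightarrow E) \to \lnot (F \land ((D \lor D) \land E)))): α-rule — add ((F \land ((D \lor D) \land E)) \to ((E \lor (B \land (\lnot B \to \lnot C))) \leftrightarrow E)), \lnot (\lnot ((E \lor (B \land (\lnot B \to \lnot C))) \leftrightarrow E) \to \lnot (F \land ((D \lor D) \land E))).
\lnot (\lnot ((E \lor (B \land (\lnot B \to \lnot C))) \leftrightarrow E) \to \lnot (F \land ((D \lor D) \land E))): α-rule — add \lnot ((E \lor (B \land (\lnot B \to \lnot C))) \leftrightarrow E), \lnot \lnot (F \land ((D \lor D) \land E)).
\lnot \lnot (F \land ((D \lor D) \land E)): α-rule — add F, ((D \lor D) \land E).
((D \lor D) \land E): α-rule — add (D \lor D), E.
((F \land ((D \lor D) \land E)) \to ((E \lor (B \land (\lnot B \to \lnot C))) \leftrightarrow E)): β-rule — branch into \lnot (F \land ((D \lor D) \land E))  //  ((E \lor (B \land (\lnot B \to \lnot C))) \leftrightarrow E).
  branch 1 (add \lnot (F \land ((D \lor D) \land E))):
    \lnot ((E \lor (B \land (\lnot B \to \lnot C))) \leftrightarrow E): β-rule — branch into (E \lor (B \land (\lnot B \to \lnot C))), \lnot E  //  \lnot (E \lor (B \land (\lnot B \to \lnot C))), E.
      branch 1.1 (add (E \lor (B \land (\lnot B \to \lnot C))), \lnot E):
        × closes — contains both E and \lnot E.
      branch 1.2 (add \lnot (E \lor (B \land (\lnot B \to \lnot C))), E):
        \lnot (E \lor (B \land (\lnot B \to \lnot C))): α-rule — add \lnot E, \lnot (B \land (\lnot B \to \lnot C)).
        × closes — contains both E and \lnot E.
  branch 2 (add ((E \lor (B \land (\lnot B \to \lnot C))) \leftrightarrow E)):
    \lnot ((E \lor (B \land (\lnot B \to \lnot C))) \leftrightarrow E): β-rule — branch into (E \lor (B \land (\lnot B \to \lnot C))), \lnot E  //  \lnot (E \lor (B \land (\lnot B \to \lnot C))), E.
      branch 2.1 (add (E \lor (B \land (\lnot B \to \lnot C))), \lnot E):
        × closes — contains both E and \lnot E.
      branch 2.2 (add \lnot (E \lor (B \land (\lnot B \to \lnot C))), E):
        \lnot (E \lor (B \land (\lnot B \to \lnot C))): α-rule — add \lnot E, \lnot (B \land (\lnot B \to \lnot C)).
        × closes — contains both E and \lnot E.
All 4 branches close.
Every branch closed; the formula is unsatisfiable.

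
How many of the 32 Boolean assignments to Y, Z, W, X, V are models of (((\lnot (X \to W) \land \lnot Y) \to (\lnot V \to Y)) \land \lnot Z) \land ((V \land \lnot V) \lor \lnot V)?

7

Initial set: {T ((((\lnot (X \to W) \land \lnot Y) \to (\lnot V \to Y)) \land \lnot Z) \land ((V \land \lnot V) \lor \lnot V))}.
T ((((\lnot (X \to W) \land \lnot Y) \to (\lnot V \to Y)) \land \lnot Z) \land ((V \land \lnot V) \lor \lnot V)): α-rule — add T (((\lnot (X \to W) \land \lnot Y) \to (\lnot V \to Y)) \land \lnot Z), T ((V \land \lnot V) \lor \lnot V).
T (((\lnot (X \to W) \land \lnot Y) \to (\lnot V \to Y)) \land \lnot Z): α-rule — add T ((\lnot (X \to W) \land \lnot Y) \to (\lnot V \to Y)), T \lnot Z.
T ((V \land \lnot V) \lor \lnot V): β-rule — branch into T (V \land \lnot V)  //  T \lnot V.
  branch 1 (add T (V \land \lnot V)):
    T (V \land \lnot V): α-rule — add T V, T \lnot V.
    × closes — contains both V and \lnot V.
  branch 2 (add T \lnot V):
    T ((\lnot (X \to W) \land \lnot Y) \to (\lnot V \to Y)): β-rule — branch into F (\lnot (X \to W) \land \lnot Y)  //  T (\lnot V \to Y).
      branch 2.1 (add F (\lnot (X \to W) \land \lnot Y)):
        F (\lnot (X \to W) \land \lnot Y): β-rule — branch into F \lnot (X \to W)  //  F \lnot Y.
          branch 2.1.1 (add F \lnot (X \to W)):
            F \lnot (X \to W): β-rule — branch into F X  //  T W.
              branch 2.1.1.1 (add F X):
                ○ open, literals {V=0, X=0, Z=0}.
              branch 2.1.1.2 (add T W):
                ○ open, literals {V=0, W=1, Z=0}.
          branch 2.1.2 (add F \lnot Y):
            ○ open, literals {V=0, Y=1, Z=0}.
      branch 2.2 (add T (\lnot V \to Y)):
        T (\lnot V \to Y): β-rule — branch into F \lnot V  //  T Y.
          branch 2.2.1 (add F \lnot V):
            × closes — contains both V and \lnot V.
          branch 2.2.2 (add T Y):
            ○ open, literals {V=0, Y=1, Z=0}.
2 branches closed, 4 open.
Each open branch fixes some atoms; the unmentioned ones are free. Counting distinct full assignments: branch {V=0, X=0, Z=0} (Y, W) contributes 4 new; branch {V=0, W=1, Z=0} (Y, X) contributes 2 new; branch {V=0, Y=1, Z=0} (W, X) contributes 1 new; branch {V=0, Y=1, Z=0} (W, X) contributes 0 new. Total: 7.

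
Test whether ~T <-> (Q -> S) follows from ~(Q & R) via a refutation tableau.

No

Initial set: {~(Q & R); ~(~T <-> (Q -> S))}.
~(Q & R): β-rule — branch into ~Q  //  ~R.
  branch 1 (add ~Q):
    ~(~T <-> (Q -> S)): β-rule — branch into ~T, ~(Q -> S)  //  ~~T, (Q -> S).
      branch 1.1 (add ~T, ~(Q -> S)):
        ~(Q -> S): α-rule — add Q, ~S.
        × closes — contains both Q and ~Q.
      branch 1.2 (add ~~T, (Q -> S)):
        (Q -> S): β-rule — branch into ~Q  //  S.
          branch 1.2.1 (add ~Q):
            ○ open, literals {Q=0, T=1}.
          branch 1.2.2 (add S):
            ○ open, literals {Q=0, S=1, T=1}.
  branch 2 (add ~R):
    ~(~T <-> (Q -> S)): β-rule — branch into ~T, ~(Q -> S)  //  ~~T, (Q -> S).
      branch 2.1 (add ~T, ~(Q -> S)):
        ~(Q -> S): α-rule — add Q, ~S.
        ○ open, literals {Q=1, R=0, S=0, T=0}.
      branch 2.2 (add ~~T, (Q -> S)):
        (Q -> S): β-rule — branch into ~Q  //  S.
          branch 2.2.1 (add ~Q):
            ○ open, literals {Q=0, R=0, T=1}.
          branch 2.2.2 (add S):
            ○ open, literals {R=0, S=1, T=1}.
1 branch closed, 5 open.
An open branch gives a countermodel: Q=0, T=1 (unmentioned atoms arbitrary); the premises hold there but the conclusion fails.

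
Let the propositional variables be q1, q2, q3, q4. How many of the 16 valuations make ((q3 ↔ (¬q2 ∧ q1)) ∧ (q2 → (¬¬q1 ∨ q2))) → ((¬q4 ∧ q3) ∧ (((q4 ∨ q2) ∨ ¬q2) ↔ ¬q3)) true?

8

Initial set: {(((q3 ↔ (¬q2 ∧ q1)) ∧ (q2 → (¬¬q1 ∨ q2))) → ((¬q4 ∧ q3) ∧ (((q4 ∨ q2) ∨ ¬q2) ↔ ¬q3)))}.
(((q3 ↔ (¬q2 ∧ q1)) ∧ (q2 → (¬¬q1 ∨ q2))) → ((¬q4 ∧ q3) ∧ (((q4 ∨ q2) ∨ ¬q2) ↔ ¬q3))): β-rule — branch into ¬((q3 ↔ (¬q2 ∧ q1)) ∧ (q2 → (¬¬q1 ∨ q2)))  //  ((¬q4 ∧ q3) ∧ (((q4 ∨ q2) ∨ ¬q2) ↔ ¬q3)).
  branch 1 (add ¬((q3 ↔ (¬q2 ∧ q1)) ∧ (q2 → (¬¬q1 ∨ q2)))):
    ¬((q3 ↔ (¬q2 ∧ q1)) ∧ (q2 → (¬¬q1 ∨ q2))): β-rule — branch into ¬(q3 ↔ (¬q2 ∧ q1))  //  ¬(q2 → (¬¬q1 ∨ q2)).
      branch 1.1 (add ¬(q3 ↔ (¬q2 ∧ q1))):
        ¬(q3 ↔ (¬q2 ∧ q1)): β-rule — branch into q3, ¬(¬q2 ∧ q1)  //  ¬q3, (¬q2 ∧ q1).
          branch 1.1.1 (add q3, ¬(¬q2 ∧ q1)):
            ¬(¬q2 ∧ q1): β-rule — branch into ¬¬q2  //  ¬q1.
              branch 1.1.1.1 (add ¬¬q2):
                ○ open, literals {q2=1, q3=1}.
              branch 1.1.1.2 (add ¬q1):
                ○ open, literals {q1=0, q3=1}.
          branch 1.1.2 (add ¬q3, (¬q2 ∧ q1)):
            (¬q2 ∧ q1): α-rule — add ¬q2, q1.
            ○ open, literals {q1=1, q2=0, q3=0}.
      branch 1.2 (add ¬(q2 → (¬¬q1 ∨ q2))):
        ¬(q2 → (¬¬q1 ∨ q2)): α-rule — add q2, ¬(¬¬q1 ∨ q2).
        ¬(¬¬q1 ∨ q2): α-rule — add ¬¬¬q1, ¬q2.
        × closes — contains both q2 and ¬q2.
  branch 2 (add ((¬q4 ∧ q3) ∧ (((q4 ∨ q2) ∨ ¬q2) ↔ ¬q3))):
    ((¬q4 ∧ q3) ∧ (((q4 ∨ q2) ∨ ¬q2) ↔ ¬q3)): α-rule — add (¬q4 ∧ q3), (((q4 ∨ q2) ∨ ¬q2) ↔ ¬q3).
    (¬q4 ∧ q3): α-rule — add ¬q4, q3.
    (((q4 ∨ q2) ∨ ¬q2) ↔ ¬q3): β-rule — branch into ((q4 ∨ q2) ∨ ¬q2), ¬q3  //  ¬((q4 ∨ q2) ∨ ¬q2), ¬¬q3.
      branch 2.1 (add ((q4 ∨ q2) ∨ ¬q2), ¬q3):
        × closes — contains both q3 and ¬q3.
      branch 2.2 (add ¬((q4 ∨ q2) ∨ ¬q2), ¬¬q3):
        ¬((q4 ∨ q2) ∨ ¬q2): α-rule — add ¬(q4 ∨ q2), ¬¬q2.
        ¬(q4 ∨ q2): α-rule — add ¬q4, ¬q2.
        × closes — contains both q2 and ¬q2.
3 branches closed, 3 open.
Each open branch fixes some atoms; the unmentioned ones are free. Counting distinct full assignments: branch {q2=1, q3=1} (q1, q4) contributes 4 new; branch {q1=0, q3=1} (q2, q4) contributes 2 new; branch {q1=1, q2=0, q3=0} (q4) contributes 2 new. Total: 8.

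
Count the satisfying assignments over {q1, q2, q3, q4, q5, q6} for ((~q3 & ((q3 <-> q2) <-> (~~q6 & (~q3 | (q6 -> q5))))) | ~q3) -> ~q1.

Initial set: {(((~q3 & ((q3 <-> q2) <-> (~~q6 & (~q3 | (q6 -> q5))))) | ~q3) -> ~q1)}.
(((~q3 & ((q3 <-> q2) <-> (~~q6 & (~q3 | (q6 -> q5))))) | ~q3) -> ~q1): β-rule — branch into ~((~q3 & ((q3 <-> q2) <-> (~~q6 & (~q3 | (q6 -> q5))))) | ~q3)  //  ~q1.
  branch 1 (add ~((~q3 & ((q3 <-> q2) <-> (~~q6 & (~q3 | (q6 -> q5))))) | ~q3)):
    ~((~q3 & ((q3 <-> q2) <-> (~~q6 & (~q3 | (q6 -> q5))))) | ~q3): α-rule — add ~(~q3 & ((q3 <-> q2) <-> (~~q6 & (~q3 | (q6 -> q5))))), ~~q3.
    ~(~q3 & ((q3 <-> q2) <-> (~~q6 & (~q3 | (q6 -> q5))))): β-rule — branch into ~~q3  //  ~((q3 <-> q2) <-> (~~q6 & (~q3 | (q6 -> q5)))).
      branch 1.1 (add ~~q3):
        ○ open, literals {q3=true}.
      branch 1.2 (add ~((q3 <-> q2) <-> (~~q6 & (~q3 | (q6 -> q5))))):
        ~((q3 <-> q2) <-> (~~q6 & (~q3 | (q6 -> q5)))): β-rule — branch into (q3 <-> q2), ~(~~q6 & (~q3 | (q6 -> q5)))  //  ~(q3 <-> q2), (~~q6 & (~q3 | (q6 -> q5))).
          branch 1.2.1 (add (q3 <-> q2), ~(~~q6 & (~q3 | (q6 -> q5)))):
            (q3 <-> q2): β-rule — branch into q3, q2  //  ~q3, ~q2.
              branch 1.2.1.1 (add q3, q2):
                ~(~~q6 & (~q3 | (q6 -> q5))): β-rule — branch into ~~~q6  //  ~(~q3 | (q6 -> q5)).
                  branch 1.2.1.1.1 (add ~~~q6):
                    ~~~q6: drop double negation, giving ~q6.
                    ○ open, literals {q2=true, q3=true, q6=false}.
                  branch 1.2.1.1.2 (add ~(~q3 | (q6 -> q5))):
                    ~(~q3 | (q6 -> q5)): α-rule — add ~~q3, ~(q6 -> q5).
                    ~(q6 -> q5): α-rule — add q6, ~q5.
                    ○ open, literals {q2=true, q3=true, q5=false, q6=true}.
              branch 1.2.1.2 (add ~q3, ~q2):
                × closes — contains both q3 and ~q3.
          branch 1.2.2 (add ~(q3 <-> q2), (~~q6 & (~q3 | (q6 -> q5)))):
            (~~q6 & (~q3 | (q6 -> q5))): α-rule — add ~~q6, (~q3 | (q6 -> q5)).
            ~~q6: drop double negation, giving q6.
            ~(q3 <-> q2): β-rule — branch into q3, ~q2  //  ~q3, q2.
              branch 1.2.2.1 (add q3, ~q2):
                (~q3 | (q6 -> q5)): β-rule — branch into ~q3  //  (q6 -> q5).
                  branch 1.2.2.1.1 (add ~q3):
                    × closes — contains both q3 and ~q3.
                  branch 1.2.2.1.2 (add (q6 -> q5)):
                    (q6 -> q5): β-rule — branch into ~q6  //  q5.
                      branch 1.2.2.1.2.1 (add ~q6):
                        × closes — contains both q6 and ~q6.
                      branch 1.2.2.1.2.2 (add q5):
                        ○ open, literals {q2=false, q3=true, q5=true, q6=true}.
              branch 1.2.2.2 (add ~q3, q2):
                × closes — contains both q3 and ~q3.
  branch 2 (add ~q1):
    ○ open, literals {q1=false}.
4 branches closed, 5 open.
Each open branch fixes some atoms; the unmentioned ones are free. Counting distinct full assignments: branch {q3=true} (q1, q2, q4, q5, q6) contributes 32 new; branch {q2=true, q3=true, q6=false} (q1, q4, q5) contributes 0 new; branch {q2=true, q3=true, q5=false, q6=true} (q1, q4) contributes 0 new; branch {q2=false, q3=true, q5=true, q6=true} (q1, q4) contributes 0 new; branch {q1=false} (q2, q3, q4, q5, q6) contributes 16 new. Total: 48.

48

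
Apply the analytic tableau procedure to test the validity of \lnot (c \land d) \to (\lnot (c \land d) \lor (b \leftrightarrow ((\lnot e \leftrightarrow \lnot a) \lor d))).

Assume the negation and expand:
Initial set: {F (\lnot (c \land d) \to (\lnot (c \land d) \lor (b \leftrightarrow ((\lnot e \leftrightarrow \lnot a) \lor d))))}.
F (\lnot (c \land d) \to (\lnot (c \land d) \lor (b \leftrightarrow ((\lnot e \leftrightarrow \lnot a) \lor d)))): α-rule — add T \lnot (c \land d), F (\lnot (c \land d) \lor (b \leftrightarrow ((\lnot e \leftrightarrow \lnot a) \lor d))).
F (\lnot (c \land d) \lor (b \leftrightarrow ((\lnot e \leftrightarrow \lnot a) \lor d))): α-rule — add F \lnot (c \land d), F (b \leftrightarrow ((\lnot e \leftrightarrow \lnot a) \lor d)).
F \lnot (c \land d): α-rule — add T c, T d.
T \lnot (c \land d): β-rule — branch into F c  //  F d.
  branch 1 (add F c):
    × closes — contains both c and \lnot c.
  branch 2 (add F d):
    × closes — contains both d and \lnot d.
All 2 branches close.
Every branch closed, so the negation is unsatisfiable and the formula is valid.

Valid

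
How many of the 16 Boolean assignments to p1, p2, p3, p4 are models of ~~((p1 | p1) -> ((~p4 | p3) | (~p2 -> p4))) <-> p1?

Initial set: {(~~((p1 | p1) -> ((~p4 | p3) | (~p2 -> p4))) <-> p1)}.
(~~((p1 | p1) -> ((~p4 | p3) | (~p2 -> p4))) <-> p1): β-rule — branch into ~~((p1 | p1) -> ((~p4 | p3) | (~p2 -> p4))), p1  //  ~~~((p1 | p1) -> ((~p4 | p3) | (~p2 -> p4))), ~p1.
  branch 1 (add ~~((p1 | p1) -> ((~p4 | p3) | (~p2 -> p4))), p1):
    ~~((p1 | p1) -> ((~p4 | p3) | (~p2 -> p4))): drop double negation, giving ((p1 | p1) -> ((~p4 | p3) | (~p2 -> p4))).
    ((p1 | p1) -> ((~p4 | p3) | (~p2 -> p4))): β-rule — branch into ~(p1 | p1)  //  ((~p4 | p3) | (~p2 -> p4)).
      branch 1.1 (add ~(p1 | p1)):
        ~(p1 | p1): α-rule — add ~p1, ~p1.
        × closes — contains both p1 and ~p1.
      branch 1.2 (add ((~p4 | p3) | (~p2 -> p4))):
        ((~p4 | p3) | (~p2 -> p4)): β-rule — branch into (~p4 | p3)  //  (~p2 -> p4).
          branch 1.2.1 (add (~p4 | p3)):
            (~p4 | p3): β-rule — branch into ~p4  //  p3.
              branch 1.2.1.1 (add ~p4):
                ○ open, literals {p1=true, p4=false}.
              branch 1.2.1.2 (add p3):
                ○ open, literals {p1=true, p3=true}.
          branch 1.2.2 (add (~p2 -> p4)):
            (~p2 -> p4): β-rule — branch into ~~p2  //  p4.
              branch 1.2.2.1 (add ~~p2):
                ○ open, literals {p1=true, p2=true}.
              branch 1.2.2.2 (add p4):
                ○ open, literals {p1=true, p4=true}.
  branch 2 (add ~~~((p1 | p1) -> ((~p4 | p3) | (~p2 -> p4))), ~p1):
    ~~~((p1 | p1) -> ((~p4 | p3) | (~p2 -> p4))): drop double negation, giving ~((p1 | p1) -> ((~p4 | p3) | (~p2 -> p4))).
    ~((p1 | p1) -> ((~p4 | p3) | (~p2 -> p4))): α-rule — add (p1 | p1), ~((~p4 | p3) | (~p2 -> p4)).
    ~((~p4 | p3) | (~p2 -> p4)): α-rule — add ~(~p4 | p3), ~(~p2 -> p4).
    ~(~p4 | p3): α-rule — add ~~p4, ~p3.
    ~(~p2 -> p4): α-rule — add ~p2, ~p4.
    × closes — contains both p4 and ~p4.
2 branches closed, 4 open.
Each open branch fixes some atoms; the unmentioned ones are free. Counting distinct full assignments: branch {p1=true, p4=false} (p2, p3) contributes 4 new; branch {p1=true, p3=true} (p2, p4) contributes 2 new; branch {p1=true, p2=true} (p3, p4) contributes 1 new; branch {p1=true, p4=true} (p2, p3) contributes 1 new. Total: 8.

8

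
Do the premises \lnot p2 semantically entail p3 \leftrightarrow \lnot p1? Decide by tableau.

No

Initial set: {\lnot p2; \lnot (p3 \leftrightarrow \lnot p1)}.
\lnot (p3 \leftrightarrow \lnot p1): β-rule — branch into p3, \lnot \lnot p1  //  \lnot p3, \lnot p1.
  branch 1 (add p3, \lnot \lnot p1):
    ○ open, literals {p1=1, p2=0, p3=1}.
  branch 2 (add \lnot p3, \lnot p1):
    ○ open, literals {p1=0, p2=0, p3=0}.
0 branches closed, 2 open.
An open branch gives a countermodel: p1=1, p2=0, p3=1 (unmentioned atoms arbitrary); the premises hold there but the conclusion fails.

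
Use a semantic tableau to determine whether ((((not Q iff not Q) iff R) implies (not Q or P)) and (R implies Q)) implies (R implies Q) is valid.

Assume the negation and expand:
Initial set: {not (((((not Q iff not Q) iff R) implies (not Q or P)) and (R implies Q)) implies (R implies Q))}.
not (((((not Q iff not Q) iff R) implies (not Q or P)) and (R implies Q)) implies (R implies Q)): α-rule — add ((((not Q iff not Q) iff R) implies (not Q or P)) and (R implies Q)), not (R implies Q).
((((not Q iff not Q) iff R) implies (not Q or P)) and (R implies Q)): α-rule — add (((not Q iff not Q) iff R) implies (not Q or P)), (R implies Q).
not (R implies Q): α-rule — add R, not Q.
(((not Q iff not Q) iff R) implies (not Q or P)): β-rule — branch into not ((not Q iff not Q) iff R)  //  (not Q or P).
  branch 1 (add not ((not Q iff not Q) iff R)):
    (R implies Q): β-rule — branch into not R  //  Q.
      branch 1.1 (add not R):
        × closes — contains both R and not R.
      branch 1.2 (add Q):
        × closes — contains both Q and not Q.
  branch 2 (add (not Q or P)):
    (R implies Q): β-rule — branch into not R  //  Q.
      branch 2.1 (add not R):
        × closes — contains both R and not R.
      branch 2.2 (add Q):
        × closes — contains both Q and not Q.
All 4 branches close.
Every branch closed, so the negation is unsatisfiable and the formula is valid.

Valid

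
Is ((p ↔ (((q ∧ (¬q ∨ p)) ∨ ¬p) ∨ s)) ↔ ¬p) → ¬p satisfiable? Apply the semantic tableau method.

Initial set: {T (((p ↔ (((q ∧ (¬q ∨ p)) ∨ ¬p) ∨ s)) ↔ ¬p) → ¬p)}.
T (((p ↔ (((q ∧ (¬q ∨ p)) ∨ ¬p) ∨ s)) ↔ ¬p) → ¬p): β-rule — branch into F ((p ↔ (((q ∧ (¬q ∨ p)) ∨ ¬p) ∨ s)) ↔ ¬p)  //  T ¬p.
  branch 1 (add F ((p ↔ (((q ∧ (¬q ∨ p)) ∨ ¬p) ∨ s)) ↔ ¬p)):
    F ((p ↔ (((q ∧ (¬q ∨ p)) ∨ ¬p) ∨ s)) ↔ ¬p): β-rule — branch into T (p ↔ (((q ∧ (¬q ∨ p)) ∨ ¬p) ∨ s)), F ¬p  //  F (p ↔ (((q ∧ (¬q ∨ p)) ∨ ¬p) ∨ s)), T ¬p.
      branch 1.1 (add T (p ↔ (((q ∧ (¬q ∨ p)) ∨ ¬p) ∨ s)), F ¬p):
        T (p ↔ (((q ∧ (¬q ∨ p)) ∨ ¬p) ∨ s)): β-rule — branch into T p, T (((q ∧ (¬q ∨ p)) ∨ ¬p) ∨ s)  //  F p, F (((q ∧ (¬q ∨ p)) ∨ ¬p) ∨ s).
          branch 1.1.1 (add T p, T (((q ∧ (¬q ∨ p)) ∨ ¬p) ∨ s)):
            T (((q ∧ (¬q ∨ p)) ∨ ¬p) ∨ s): β-rule — branch into T ((q ∧ (¬q ∨ p)) ∨ ¬p)  //  T s.
              branch 1.1.1.1 (add T ((q ∧ (¬q ∨ p)) ∨ ¬p)):
                T ((q ∧ (¬q ∨ p)) ∨ ¬p): β-rule — branch into T (q ∧ (¬q ∨ p))  //  T ¬p.
                  branch 1.1.1.1.1 (add T (q ∧ (¬q ∨ p))):
                    T (q ∧ (¬q ∨ p)): α-rule — add T q, T (¬q ∨ p).
                    T (¬q ∨ p): β-rule — branch into T ¬q  //  T p.
                      branch 1.1.1.1.1.1 (add T ¬q):
                        × closes — contains both q and ¬q.
                      branch 1.1.1.1.1.2 (add T p):
                        ○ open, literals {p=true, q=true}.
                  branch 1.1.1.1.2 (add T ¬p):
                    × closes — contains both p and ¬p.
              branch 1.1.1.2 (add T s):
                ○ open, literals {p=true, s=true}.
          branch 1.1.2 (add F p, F (((q ∧ (¬q ∨ p)) ∨ ¬p) ∨ s)):
            × closes — contains both p and ¬p.
      branch 1.2 (add F (p ↔ (((q ∧ (¬q ∨ p)) ∨ ¬p) ∨ s)), T ¬p):
        F (p ↔ (((q ∧ (¬q ∨ p)) ∨ ¬p) ∨ s)): β-rule — branch into T p, F (((q ∧ (¬q ∨ p)) ∨ ¬p) ∨ s)  //  F p, T (((q ∧ (¬q ∨ p)) ∨ ¬p) ∨ s).
          branch 1.2.1 (add T p, F (((q ∧ (¬q ∨ p)) ∨ ¬p) ∨ s)):
            × closes — contains both p and ¬p.
          branch 1.2.2 (add F p, T (((q ∧ (¬q ∨ p)) ∨ ¬p) ∨ s)):
            T (((q ∧ (¬q ∨ p)) ∨ ¬p) ∨ s): β-rule — branch into T ((q ∧ (¬q ∨ p)) ∨ ¬p)  //  T s.
              branch 1.2.2.1 (add T ((q ∧ (¬q ∨ p)) ∨ ¬p)):
                T ((q ∧ (¬q ∨ p)) ∨ ¬p): β-rule — branch into T (q ∧ (¬q ∨ p))  //  T ¬p.
                  branch 1.2.2.1.1 (add T (q ∧ (¬q ∨ p))):
                    T (q ∧ (¬q ∨ p)): α-rule — add T q, T (¬q ∨ p).
                    T (¬q ∨ p): β-rule — branch into T ¬q  //  T p.
                      branch 1.2.2.1.1.1 (add T ¬q):
                        × closes — contains both q and ¬q.
                      branch 1.2.2.1.1.2 (add T p):
                        × closes — contains both p and ¬p.
                  branch 1.2.2.1.2 (add T ¬p):
                    ○ open, literals {p=false}.
              branch 1.2.2.2 (add T s):
                ○ open, literals {p=false, s=true}.
  branch 2 (add T ¬p):
    ○ open, literals {p=false}.
6 branches closed, 5 open.
An open branch gives a satisfying assignment: p=true, q=true.

Satisfiable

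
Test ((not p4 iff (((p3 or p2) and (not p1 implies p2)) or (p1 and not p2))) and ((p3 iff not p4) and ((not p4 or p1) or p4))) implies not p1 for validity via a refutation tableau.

Not valid

Assume the negation and expand:
Initial set: {not (((not p4 iff (((p3 or p2) and (not p1 implies p2)) or (p1 and not p2))) and ((p3 iff not p4) and ((not p4 or p1) or p4))) implies not p1)}.
not (((not p4 iff (((p3 or p2) and (not p1 implies p2)) or (p1 and not p2))) and ((p3 iff not p4) and ((not p4 or p1) or p4))) implies not p1): α-rule — add ((not p4 iff (((p3 or p2) and (not p1 implies p2)) or (p1 and not p2))) and ((p3 iff not p4) and ((not p4 or p1) or p4))), not not p1.
((not p4 iff (((p3 or p2) and (not p1 implies p2)) or (p1 and not p2))) and ((p3 iff not p4) and ((not p4 or p1) or p4))): α-rule — add (not p4 iff (((p3 or p2) and (not p1 implies p2)) or (p1 and not p2))), ((p3 iff not p4) and ((not p4 or p1) or p4)).
((p3 iff not p4) and ((not p4 or p1) or p4)): α-rule — add (p3 iff not p4), ((not p4 or p1) or p4).
(not p4 iff (((p3 or p2) and (not p1 implies p2)) or (p1 and not p2))): β-rule — branch into not p4, (((p3 or p2) and (not p1 implies p2)) or (p1 and not p2))  //  not not p4, not (((p3 or p2) and (not p1 implies p2)) or (p1 and not p2)).
  branch 1 (add not p4, (((p3 or p2) and (not p1 implies p2)) or (p1 and not p2))):
    (p3 iff not p4): β-rule — branch into p3, not p4  //  not p3, not not p4.
      branch 1.1 (add p3, not p4):
        ((not p4 or p1) or p4): β-rule — branch into (not p4 or p1)  //  p4.
          branch 1.1.1 (add (not p4 or p1)):
            (((p3 or p2) and (not p1 implies p2)) or (p1 and not p2)): β-rule — branch into ((p3 or p2) and (not p1 implies p2))  //  (p1 and not p2).
              branch 1.1.1.1 (add ((p3 or p2) and (not p1 implies p2))):
                ((p3 or p2) and (not p1 implies p2)): α-rule — add (p3 or p2), (not p1 implies p2).
                (not p4 or p1): β-rule — branch into not p4  //  p1.
                  branch 1.1.1.1.1 (add not p4):
                    (p3 or p2): β-rule — branch into p3  //  p2.
                      branch 1.1.1.1.1.1 (add p3):
                        (not p1 implies p2): β-rule — branch into not not p1  //  p2.
                          branch 1.1.1.1.1.1.1 (add not not p1):
                            ○ open, literals {p1=1, p3=1, p4=0}.
                          branch 1.1.1.1.1.1.2 (add p2):
                            ○ open, literals {p1=1, p2=1, p3=1, p4=0}.
                      branch 1.1.1.1.1.2 (add p2):
                        (not p1 implies p2): β-rule — branch into not not p1  //  p2.
                          branch 1.1.1.1.1.2.1 (add not not p1):
                            ○ open, literals {p1=1, p2=1, p3=1, p4=0}.
                          branch 1.1.1.1.1.2.2 (add p2):
                            ○ open, literals {p1=1, p2=1, p3=1, p4=0}.
                  branch 1.1.1.1.2 (add p1):
                    (p3 or p2): β-rule — branch into p3  //  p2.
                      branch 1.1.1.1.2.1 (add p3):
                        (not p1 implies p2): β-rule — branch into not not p1  //  p2.
                          branch 1.1.1.1.2.1.1 (add not not p1):
                            ○ open, literals {p1=1, p3=1, p4=0}.
                          branch 1.1.1.1.2.1.2 (add p2):
                            ○ open, literals {p1=1, p2=1, p3=1, p4=0}.
                      branch 1.1.1.1.2.2 (add p2):
                        (not p1 implies p2): β-rule — branch into not not p1  //  p2.
                          branch 1.1.1.1.2.2.1 (add not not p1):
                            ○ open, literals {p1=1, p2=1, p3=1, p4=0}.
                          branch 1.1.1.1.2.2.2 (add p2):
                            ○ open, literals {p1=1, p2=1, p3=1, p4=0}.
              branch 1.1.1.2 (add (p1 and not p2)):
                (p1 and not p2): α-rule — add p1, not p2.
                (not p4 or p1): β-rule — branch into not p4  //  p1.
                  branch 1.1.1.2.1 (add not p4):
                    ○ open, literals {p1=1, p2=0, p3=1, p4=0}.
                  branch 1.1.1.2.2 (add p1):
                    ○ open, literals {p1=1, p2=0, p3=1, p4=0}.
          branch 1.1.2 (add p4):
            × closes — contains both p4 and not p4.
      branch 1.2 (add not p3, not not p4):
        × closes — contains both p4 and not p4.
  branch 2 (add not not p4, not (((p3 or p2) and (not p1 implies p2)) or (p1 and not p2))):
    not (((p3 or p2) and (not p1 implies p2)) or (p1 and not p2)): α-rule — add not ((p3 or p2) and (not p1 implies p2)), not (p1 and not p2).
    (p3 iff not p4): β-rule — branch into p3, not p4  //  not p3, not not p4.
      branch 2.1 (add p3, not p4):
        × closes — contains both p4 and not p4.
      branch 2.2 (add not p3, not not p4):
        ((not p4 or p1) or p4): β-rule — branch into (not p4 or p1)  //  p4.
          branch 2.2.1 (add (not p4 or p1)):
            not ((p3 or p2) and (not p1 implies p2)): β-rule — branch into not (p3 or p2)  //  not (not p1 implies p2).
              branch 2.2.1.1 (add not (p3 or p2)):
                not (p3 or p2): α-rule — add not p3, not p2.
                not (p1 and not p2): β-rule — branch into not p1  //  not not p2.
                  branch 2.2.1.1.1 (add not p1):
                    × closes — contains both p1 and not p1.
                  branch 2.2.1.1.2 (add not not p2):
                    × closes — contains both p2 and not p2.
              branch 2.2.1.2 (add not (not p1 implies p2)):
                not (not p1 implies p2): α-rule — add not p1, not p2.
                × closes — contains both p1 and not p1.
          branch 2.2.2 (add p4):
            not ((p3 or p2) and (not p1 implies p2)): β-rule — branch into not (p3 or p2)  //  not (not p1 implies p2).
              branch 2.2.2.1 (add not (p3 or p2)):
                not (p3 or p2): α-rule — add not p3, not p2.
                not (p1 and not p2): β-rule — branch into not p1  //  not not p2.
                  branch 2.2.2.1.1 (add not p1):
                    × closes — contains both p1 and not p1.
                  branch 2.2.2.1.2 (add not not p2):
                    × closes — contains both p2 and not p2.
              branch 2.2.2.2 (add not (not p1 implies p2)):
                not (not p1 implies p2): α-rule — add not p1, not p2.
                × closes — contains both p1 and not p1.
9 branches closed, 10 open.
An open branch gives a countermodel: p1=1, p3=1, p4=0 (unmentioned atoms arbitrary); under it the original formula is false.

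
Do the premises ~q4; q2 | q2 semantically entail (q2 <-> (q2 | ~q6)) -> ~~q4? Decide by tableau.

Initial set: {~q4; (q2 | q2); ~((q2 <-> (q2 | ~q6)) -> ~~q4)}.
~((q2 <-> (q2 | ~q6)) -> ~~q4): α-rule — add (q2 <-> (q2 | ~q6)), ~~~q4.
~~~q4: drop double negation, giving ~q4.
(q2 | q2): β-rule — branch into q2  //  q2.
  branch 1 (add q2):
    (q2 <-> (q2 | ~q6)): β-rule — branch into q2, (q2 | ~q6)  //  ~q2, ~(q2 | ~q6).
      branch 1.1 (add q2, (q2 | ~q6)):
        (q2 | ~q6): β-rule — branch into q2  //  ~q6.
          branch 1.1.1 (add q2):
            ○ open, literals {q2=1, q4=0}.
          branch 1.1.2 (add ~q6):
            ○ open, literals {q2=1, q4=0, q6=0}.
      branch 1.2 (add ~q2, ~(q2 | ~q6)):
        × closes — contains both q2 and ~q2.
  branch 2 (add q2):
    (q2 <-> (q2 | ~q6)): β-rule — branch into q2, (q2 | ~q6)  //  ~q2, ~(q2 | ~q6).
      branch 2.1 (add q2, (q2 | ~q6)):
        (q2 | ~q6): β-rule — branch into q2  //  ~q6.
          branch 2.1.1 (add q2):
            ○ open, literals {q2=1, q4=0}.
          branch 2.1.2 (add ~q6):
            ○ open, literals {q2=1, q4=0, q6=0}.
      branch 2.2 (add ~q2, ~(q2 | ~q6)):
        × closes — contains both q2 and ~q2.
2 branches closed, 4 open.
An open branch gives a countermodel: q2=1, q4=0 (unmentioned atoms arbitrary); the premises hold there but the conclusion fails.

No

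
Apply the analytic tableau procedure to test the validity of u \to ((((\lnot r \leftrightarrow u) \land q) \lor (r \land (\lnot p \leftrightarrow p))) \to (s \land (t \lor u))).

Assume the negation and expand:
Initial set: {F (u \to ((((\lnot r \leftrightarrow u) \land q) \lor (r \land (\lnot p \leftrightarrow p))) \to (s \land (t \lor u))))}.
F (u \to ((((\lnot r \leftrightarrow u) \land q) \lor (r \land (\lnot p \leftrightarrow p))) \to (s \land (t \lor u)))): α-rule — add T u, F ((((\lnot r \leftrightarrow u) \land q) \lor (r \land (\lnot p \leftrightarrow p))) \to (s \land (t \lor u))).
F ((((\lnot r \leftrightarrow u) \land q) \lor (r \land (\lnot p \leftrightarrow p))) \to (s \land (t \lor u))): α-rule — add T (((\lnot r \leftrightarrow u) \land q) \lor (r \land (\lnot p \leftrightarrow p))), F (s \land (t \lor u)).
T (((\lnot r \leftrightarrow u) \land q) \lor (r \land (\lnot p \leftrightarrow p))): β-rule — branch into T ((\lnot r \leftrightarrow u) \land q)  //  T (r \land (\lnot p \leftrightarrow p)).
  branch 1 (add T ((\lnot r \leftrightarrow u) \land q)):
    T ((\lnot r \leftrightarrow u) \land q): α-rule — add T (\lnot r \leftrightarrow u), T q.
    F (s \land (t \lor u)): β-rule — branch into F s  //  F (t \lor u).
      branch 1.1 (add F s):
        T (\lnot r \leftrightarrow u): β-rule — branch into T \lnot r, T u  //  F \lnot r, F u.
          branch 1.1.1 (add T \lnot r, T u):
            ○ open, literals {q=1, r=0, s=0, u=1}.
          branch 1.1.2 (add F \lnot r, F u):
            × closes — contains both u and \lnot u.
      branch 1.2 (add F (t \lor u)):
        F (t \lor u): α-rule — add F t, F u.
        × closes — contains both u and \lnot u.
  branch 2 (add T (r \land (\lnot p \leftrightarrow p))):
    T (r \land (\lnot p \leftrightarrow p)): α-rule — add T r, T (\lnot p \leftrightarrow p).
    F (s \land (t \lor u)): β-rule — branch into F s  //  F (t \lor u).
      branch 2.1 (add F s):
        T (\lnot p \leftrightarrow p): β-rule — branch into T \lnot p, T p  //  F \lnot p, F p.
          branch 2.1.1 (add T \lnot p, T p):
            × closes — contains both p and \lnot p.
          branch 2.1.2 (add F \lnot p, F p):
            × closes — contains both p and \lnot p.
      branch 2.2 (add F (t \lor u)):
        F (t \lor u): α-rule — add F t, F u.
        × closes — contains both u and \lnot u.
5 branches closed, 1 open.
An open branch gives a countermodel: q=1, r=0, s=0, u=1 (unmentioned atoms arbitrary); under it the original formula is false.

Not valid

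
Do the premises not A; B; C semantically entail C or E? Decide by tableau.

Yes

Initial set: {not A; B; C; not (C or E)}.
not (C or E): α-rule — add not C, not E.
× closes — contains both C and not C.
All 1 branch closes.
Every branch closed, so the premises entail the conclusion.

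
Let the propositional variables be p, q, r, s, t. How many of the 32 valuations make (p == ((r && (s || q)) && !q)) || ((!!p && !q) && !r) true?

20

Initial set: {((p == ((r && (s || q)) && !q)) || ((!!p && !q) && !r))}.
((p == ((r && (s || q)) && !q)) || ((!!p && !q) && !r)): β-rule — branch into (p == ((r && (s || q)) && !q))  //  ((!!p && !q) && !r).
  branch 1 (add (p == ((r && (s || q)) && !q))):
    (p == ((r && (s || q)) && !q)): β-rule — branch into p, ((r && (s || q)) && !q)  //  !p, !((r && (s || q)) && !q).
      branch 1.1 (add p, ((r && (s || q)) && !q)):
        ((r && (s || q)) && !q): α-rule — add (r && (s || q)), !q.
        (r && (s || q)): α-rule — add r, (s || q).
        (s || q): β-rule — branch into s  //  q.
          branch 1.1.1 (add s):
            ○ open, literals {p=true, q=false, r=true, s=true}.
          branch 1.1.2 (add q):
            × closes — contains both q and !q.
      branch 1.2 (add !p, !((r && (s || q)) && !q)):
        !((r && (s || q)) && !q): β-rule — branch into !(r && (s || q))  //  !!q.
          branch 1.2.1 (add !(r && (s || q))):
            !(r && (s || q)): β-rule — branch into !r  //  !(s || q).
              branch 1.2.1.1 (add !r):
                ○ open, literals {p=false, r=false}.
              branch 1.2.1.2 (add !(s || q)):
                !(s || q): α-rule — add !s, !q.
                ○ open, literals {p=false, q=false, s=false}.
          branch 1.2.2 (add !!q):
            ○ open, literals {p=false, q=true}.
  branch 2 (add ((!!p && !q) && !r)):
    ((!!p && !q) && !r): α-rule — add (!!p && !q), !r.
    (!!p && !q): α-rule — add !!p, !q.
    !!p: drop double negation, giving p.
    ○ open, literals {p=true, q=false, r=false}.
1 branch closed, 5 open.
Each open branch fixes some atoms; the unmentioned ones are free. Counting distinct full assignments: branch {p=true, q=false, r=true, s=true} (t) contributes 2 new; branch {p=false, r=false} (q, s, t) contributes 8 new; branch {p=false, q=false, s=false} (r, t) contributes 2 new; branch {p=false, q=true} (r, s, t) contributes 4 new; branch {p=true, q=false, r=false} (s, t) contributes 4 new. Total: 20.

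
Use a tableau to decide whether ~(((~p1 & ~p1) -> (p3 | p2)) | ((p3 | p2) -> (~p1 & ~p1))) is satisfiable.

Initial set: {~(((~p1 & ~p1) -> (p3 | p2)) | ((p3 | p2) -> (~p1 & ~p1)))}.
~(((~p1 & ~p1) -> (p3 | p2)) | ((p3 | p2) -> (~p1 & ~p1))): α-rule — add ~((~p1 & ~p1) -> (p3 | p2)), ~((p3 | p2) -> (~p1 & ~p1)).
~((~p1 & ~p1) -> (p3 | p2)): α-rule — add (~p1 & ~p1), ~(p3 | p2).
~((p3 | p2) -> (~p1 & ~p1)): α-rule — add (p3 | p2), ~(~p1 & ~p1).
(~p1 & ~p1): α-rule — add ~p1, ~p1.
~(p3 | p2): α-rule — add ~p3, ~p2.
(p3 | p2): β-rule — branch into p3  //  p2.
  branch 1 (add p3):
    × closes — contains both p3 and ~p3.
  branch 2 (add p2):
    × closes — contains both p2 and ~p2.
All 2 branches close.
Every branch closed; the formula is unsatisfiable.

Unsatisfiable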